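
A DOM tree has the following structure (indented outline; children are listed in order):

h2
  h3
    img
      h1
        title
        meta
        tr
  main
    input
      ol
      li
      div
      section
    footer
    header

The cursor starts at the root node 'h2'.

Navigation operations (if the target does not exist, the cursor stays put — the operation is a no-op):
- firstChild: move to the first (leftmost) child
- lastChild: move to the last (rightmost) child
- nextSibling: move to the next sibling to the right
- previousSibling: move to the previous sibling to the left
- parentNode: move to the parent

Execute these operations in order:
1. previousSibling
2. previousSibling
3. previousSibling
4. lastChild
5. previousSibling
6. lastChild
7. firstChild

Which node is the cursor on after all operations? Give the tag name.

After 1 (previousSibling): h2 (no-op, stayed)
After 2 (previousSibling): h2 (no-op, stayed)
After 3 (previousSibling): h2 (no-op, stayed)
After 4 (lastChild): main
After 5 (previousSibling): h3
After 6 (lastChild): img
After 7 (firstChild): h1

Answer: h1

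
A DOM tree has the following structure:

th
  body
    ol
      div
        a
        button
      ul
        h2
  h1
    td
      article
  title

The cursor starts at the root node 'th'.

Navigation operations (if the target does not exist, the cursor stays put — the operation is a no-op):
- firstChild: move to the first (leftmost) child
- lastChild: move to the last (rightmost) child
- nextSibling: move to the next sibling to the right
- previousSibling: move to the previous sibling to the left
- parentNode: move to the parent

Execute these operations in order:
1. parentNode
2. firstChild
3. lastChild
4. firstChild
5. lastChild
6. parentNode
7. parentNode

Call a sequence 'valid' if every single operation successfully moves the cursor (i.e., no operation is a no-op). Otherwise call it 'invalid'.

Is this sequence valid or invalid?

After 1 (parentNode): th (no-op, stayed)
After 2 (firstChild): body
After 3 (lastChild): ol
After 4 (firstChild): div
After 5 (lastChild): button
After 6 (parentNode): div
After 7 (parentNode): ol

Answer: invalid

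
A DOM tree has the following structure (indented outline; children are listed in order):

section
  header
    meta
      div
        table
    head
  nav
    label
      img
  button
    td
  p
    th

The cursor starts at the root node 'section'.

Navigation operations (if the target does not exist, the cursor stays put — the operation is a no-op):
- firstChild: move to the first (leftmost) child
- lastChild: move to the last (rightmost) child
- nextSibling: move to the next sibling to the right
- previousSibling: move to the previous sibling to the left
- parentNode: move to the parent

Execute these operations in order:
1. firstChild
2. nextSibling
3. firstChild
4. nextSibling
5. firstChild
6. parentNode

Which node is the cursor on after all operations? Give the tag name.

Answer: label

Derivation:
After 1 (firstChild): header
After 2 (nextSibling): nav
After 3 (firstChild): label
After 4 (nextSibling): label (no-op, stayed)
After 5 (firstChild): img
After 6 (parentNode): label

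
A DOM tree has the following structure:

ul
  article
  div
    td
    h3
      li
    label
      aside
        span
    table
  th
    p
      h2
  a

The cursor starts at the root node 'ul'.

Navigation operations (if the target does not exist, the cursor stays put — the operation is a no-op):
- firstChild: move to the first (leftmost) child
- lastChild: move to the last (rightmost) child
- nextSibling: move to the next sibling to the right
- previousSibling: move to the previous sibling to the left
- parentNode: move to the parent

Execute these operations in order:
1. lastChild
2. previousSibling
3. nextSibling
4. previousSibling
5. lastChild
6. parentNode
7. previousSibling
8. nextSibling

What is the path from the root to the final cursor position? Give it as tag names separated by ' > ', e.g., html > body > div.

Answer: ul > th

Derivation:
After 1 (lastChild): a
After 2 (previousSibling): th
After 3 (nextSibling): a
After 4 (previousSibling): th
After 5 (lastChild): p
After 6 (parentNode): th
After 7 (previousSibling): div
After 8 (nextSibling): th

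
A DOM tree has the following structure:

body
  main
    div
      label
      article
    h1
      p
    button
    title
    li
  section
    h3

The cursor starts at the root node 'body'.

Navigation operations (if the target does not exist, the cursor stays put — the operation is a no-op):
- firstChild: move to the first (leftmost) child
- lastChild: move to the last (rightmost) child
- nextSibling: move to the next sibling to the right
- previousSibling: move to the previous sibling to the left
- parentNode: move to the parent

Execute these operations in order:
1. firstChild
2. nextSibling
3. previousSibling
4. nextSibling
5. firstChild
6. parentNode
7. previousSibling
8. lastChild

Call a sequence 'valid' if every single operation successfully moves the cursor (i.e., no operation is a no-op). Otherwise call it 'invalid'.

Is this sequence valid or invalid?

After 1 (firstChild): main
After 2 (nextSibling): section
After 3 (previousSibling): main
After 4 (nextSibling): section
After 5 (firstChild): h3
After 6 (parentNode): section
After 7 (previousSibling): main
After 8 (lastChild): li

Answer: valid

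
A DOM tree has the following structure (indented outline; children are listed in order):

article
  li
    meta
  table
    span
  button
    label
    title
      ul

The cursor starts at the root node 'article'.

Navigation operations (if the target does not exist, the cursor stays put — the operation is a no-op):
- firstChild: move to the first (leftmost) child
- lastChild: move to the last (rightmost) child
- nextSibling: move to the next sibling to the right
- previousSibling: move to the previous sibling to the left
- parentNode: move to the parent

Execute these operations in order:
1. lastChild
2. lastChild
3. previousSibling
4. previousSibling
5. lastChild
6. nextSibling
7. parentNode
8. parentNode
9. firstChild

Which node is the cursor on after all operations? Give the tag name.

After 1 (lastChild): button
After 2 (lastChild): title
After 3 (previousSibling): label
After 4 (previousSibling): label (no-op, stayed)
After 5 (lastChild): label (no-op, stayed)
After 6 (nextSibling): title
After 7 (parentNode): button
After 8 (parentNode): article
After 9 (firstChild): li

Answer: li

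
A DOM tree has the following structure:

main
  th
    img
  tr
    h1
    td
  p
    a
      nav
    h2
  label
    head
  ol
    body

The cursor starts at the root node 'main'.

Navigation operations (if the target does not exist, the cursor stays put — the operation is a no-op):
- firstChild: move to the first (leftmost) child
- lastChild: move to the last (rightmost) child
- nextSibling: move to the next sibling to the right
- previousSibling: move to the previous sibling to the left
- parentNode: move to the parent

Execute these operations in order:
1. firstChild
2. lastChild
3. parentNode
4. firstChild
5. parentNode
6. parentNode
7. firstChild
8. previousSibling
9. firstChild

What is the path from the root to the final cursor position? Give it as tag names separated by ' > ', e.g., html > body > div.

After 1 (firstChild): th
After 2 (lastChild): img
After 3 (parentNode): th
After 4 (firstChild): img
After 5 (parentNode): th
After 6 (parentNode): main
After 7 (firstChild): th
After 8 (previousSibling): th (no-op, stayed)
After 9 (firstChild): img

Answer: main > th > img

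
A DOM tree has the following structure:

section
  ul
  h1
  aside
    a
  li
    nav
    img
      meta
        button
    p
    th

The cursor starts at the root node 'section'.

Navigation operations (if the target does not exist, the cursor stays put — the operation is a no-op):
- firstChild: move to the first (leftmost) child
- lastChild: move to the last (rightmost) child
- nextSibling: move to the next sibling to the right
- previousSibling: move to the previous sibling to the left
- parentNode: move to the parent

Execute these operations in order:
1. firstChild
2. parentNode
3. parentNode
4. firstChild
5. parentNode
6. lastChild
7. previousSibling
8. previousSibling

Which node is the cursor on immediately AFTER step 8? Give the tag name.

Answer: h1

Derivation:
After 1 (firstChild): ul
After 2 (parentNode): section
After 3 (parentNode): section (no-op, stayed)
After 4 (firstChild): ul
After 5 (parentNode): section
After 6 (lastChild): li
After 7 (previousSibling): aside
After 8 (previousSibling): h1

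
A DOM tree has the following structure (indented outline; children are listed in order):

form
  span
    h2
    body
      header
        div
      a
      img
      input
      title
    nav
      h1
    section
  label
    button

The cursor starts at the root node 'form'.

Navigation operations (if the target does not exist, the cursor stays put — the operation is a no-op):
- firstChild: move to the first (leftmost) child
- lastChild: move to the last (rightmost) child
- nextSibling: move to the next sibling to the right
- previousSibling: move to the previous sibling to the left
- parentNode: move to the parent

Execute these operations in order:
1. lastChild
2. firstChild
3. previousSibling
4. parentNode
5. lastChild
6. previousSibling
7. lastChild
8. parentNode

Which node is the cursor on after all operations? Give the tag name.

After 1 (lastChild): label
After 2 (firstChild): button
After 3 (previousSibling): button (no-op, stayed)
After 4 (parentNode): label
After 5 (lastChild): button
After 6 (previousSibling): button (no-op, stayed)
After 7 (lastChild): button (no-op, stayed)
After 8 (parentNode): label

Answer: label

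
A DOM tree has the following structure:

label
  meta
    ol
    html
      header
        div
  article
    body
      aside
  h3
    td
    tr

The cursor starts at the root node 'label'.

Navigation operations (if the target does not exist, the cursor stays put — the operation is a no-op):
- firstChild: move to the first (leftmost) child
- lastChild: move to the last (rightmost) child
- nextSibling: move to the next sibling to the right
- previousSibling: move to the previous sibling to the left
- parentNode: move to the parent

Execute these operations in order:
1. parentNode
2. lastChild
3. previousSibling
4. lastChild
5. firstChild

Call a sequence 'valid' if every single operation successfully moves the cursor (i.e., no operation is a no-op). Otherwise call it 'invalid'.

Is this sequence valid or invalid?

Answer: invalid

Derivation:
After 1 (parentNode): label (no-op, stayed)
After 2 (lastChild): h3
After 3 (previousSibling): article
After 4 (lastChild): body
After 5 (firstChild): aside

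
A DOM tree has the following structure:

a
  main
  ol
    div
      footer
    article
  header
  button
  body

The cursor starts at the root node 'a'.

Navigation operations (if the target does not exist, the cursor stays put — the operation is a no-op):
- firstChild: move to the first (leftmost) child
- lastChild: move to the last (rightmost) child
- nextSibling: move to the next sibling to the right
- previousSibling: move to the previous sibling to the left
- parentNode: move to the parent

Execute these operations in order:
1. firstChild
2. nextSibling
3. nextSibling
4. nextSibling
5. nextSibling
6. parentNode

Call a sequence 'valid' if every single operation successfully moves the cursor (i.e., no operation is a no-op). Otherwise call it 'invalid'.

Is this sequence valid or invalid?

After 1 (firstChild): main
After 2 (nextSibling): ol
After 3 (nextSibling): header
After 4 (nextSibling): button
After 5 (nextSibling): body
After 6 (parentNode): a

Answer: valid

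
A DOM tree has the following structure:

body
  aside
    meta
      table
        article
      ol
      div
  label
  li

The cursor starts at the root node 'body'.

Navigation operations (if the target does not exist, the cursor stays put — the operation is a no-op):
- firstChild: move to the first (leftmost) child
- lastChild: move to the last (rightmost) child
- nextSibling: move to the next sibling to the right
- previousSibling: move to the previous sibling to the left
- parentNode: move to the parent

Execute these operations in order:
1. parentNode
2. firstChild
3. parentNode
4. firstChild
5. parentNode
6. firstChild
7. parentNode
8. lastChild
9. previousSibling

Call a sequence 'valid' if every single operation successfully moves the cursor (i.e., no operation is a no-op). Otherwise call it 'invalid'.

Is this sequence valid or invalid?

Answer: invalid

Derivation:
After 1 (parentNode): body (no-op, stayed)
After 2 (firstChild): aside
After 3 (parentNode): body
After 4 (firstChild): aside
After 5 (parentNode): body
After 6 (firstChild): aside
After 7 (parentNode): body
After 8 (lastChild): li
After 9 (previousSibling): label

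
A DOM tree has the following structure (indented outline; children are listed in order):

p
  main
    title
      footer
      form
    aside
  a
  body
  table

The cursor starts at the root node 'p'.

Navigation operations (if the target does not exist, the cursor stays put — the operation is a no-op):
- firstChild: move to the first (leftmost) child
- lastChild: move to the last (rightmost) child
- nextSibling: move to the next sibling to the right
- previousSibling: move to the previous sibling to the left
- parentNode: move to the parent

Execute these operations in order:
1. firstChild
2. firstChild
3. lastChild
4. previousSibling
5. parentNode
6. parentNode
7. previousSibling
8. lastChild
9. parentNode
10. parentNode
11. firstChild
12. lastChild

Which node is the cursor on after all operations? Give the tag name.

Answer: aside

Derivation:
After 1 (firstChild): main
After 2 (firstChild): title
After 3 (lastChild): form
After 4 (previousSibling): footer
After 5 (parentNode): title
After 6 (parentNode): main
After 7 (previousSibling): main (no-op, stayed)
After 8 (lastChild): aside
After 9 (parentNode): main
After 10 (parentNode): p
After 11 (firstChild): main
After 12 (lastChild): aside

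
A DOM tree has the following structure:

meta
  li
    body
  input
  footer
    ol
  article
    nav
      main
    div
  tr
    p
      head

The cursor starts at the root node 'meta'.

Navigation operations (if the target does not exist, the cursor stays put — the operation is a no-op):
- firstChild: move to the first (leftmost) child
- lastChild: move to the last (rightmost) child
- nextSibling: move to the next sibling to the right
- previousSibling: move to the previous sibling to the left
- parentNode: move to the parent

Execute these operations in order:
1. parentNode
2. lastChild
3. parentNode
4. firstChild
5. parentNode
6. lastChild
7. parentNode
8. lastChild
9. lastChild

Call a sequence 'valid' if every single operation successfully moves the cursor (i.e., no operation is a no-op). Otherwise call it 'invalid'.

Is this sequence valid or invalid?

After 1 (parentNode): meta (no-op, stayed)
After 2 (lastChild): tr
After 3 (parentNode): meta
After 4 (firstChild): li
After 5 (parentNode): meta
After 6 (lastChild): tr
After 7 (parentNode): meta
After 8 (lastChild): tr
After 9 (lastChild): p

Answer: invalid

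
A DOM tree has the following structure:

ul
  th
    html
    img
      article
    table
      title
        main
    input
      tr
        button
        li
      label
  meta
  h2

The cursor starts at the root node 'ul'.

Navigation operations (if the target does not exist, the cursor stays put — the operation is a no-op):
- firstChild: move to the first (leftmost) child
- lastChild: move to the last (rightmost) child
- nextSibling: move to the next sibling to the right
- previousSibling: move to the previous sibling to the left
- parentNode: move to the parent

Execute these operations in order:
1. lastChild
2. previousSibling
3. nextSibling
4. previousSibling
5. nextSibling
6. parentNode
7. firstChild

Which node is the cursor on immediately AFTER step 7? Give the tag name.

Answer: th

Derivation:
After 1 (lastChild): h2
After 2 (previousSibling): meta
After 3 (nextSibling): h2
After 4 (previousSibling): meta
After 5 (nextSibling): h2
After 6 (parentNode): ul
After 7 (firstChild): th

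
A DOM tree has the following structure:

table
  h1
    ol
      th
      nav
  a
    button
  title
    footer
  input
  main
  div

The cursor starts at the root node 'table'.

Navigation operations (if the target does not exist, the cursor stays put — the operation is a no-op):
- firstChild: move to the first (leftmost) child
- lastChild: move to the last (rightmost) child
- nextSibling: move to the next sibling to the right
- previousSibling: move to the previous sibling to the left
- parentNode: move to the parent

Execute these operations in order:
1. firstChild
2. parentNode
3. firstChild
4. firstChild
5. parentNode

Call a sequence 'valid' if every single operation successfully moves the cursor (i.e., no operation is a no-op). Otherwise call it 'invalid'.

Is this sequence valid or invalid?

Answer: valid

Derivation:
After 1 (firstChild): h1
After 2 (parentNode): table
After 3 (firstChild): h1
After 4 (firstChild): ol
After 5 (parentNode): h1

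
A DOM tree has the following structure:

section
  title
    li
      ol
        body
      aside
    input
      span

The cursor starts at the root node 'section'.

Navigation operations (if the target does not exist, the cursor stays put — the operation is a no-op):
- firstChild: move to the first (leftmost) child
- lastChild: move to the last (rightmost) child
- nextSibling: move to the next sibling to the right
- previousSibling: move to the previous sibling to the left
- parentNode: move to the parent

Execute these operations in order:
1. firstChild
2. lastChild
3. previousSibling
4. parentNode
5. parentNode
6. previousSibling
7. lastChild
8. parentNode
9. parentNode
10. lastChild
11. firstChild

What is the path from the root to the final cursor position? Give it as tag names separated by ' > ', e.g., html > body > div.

After 1 (firstChild): title
After 2 (lastChild): input
After 3 (previousSibling): li
After 4 (parentNode): title
After 5 (parentNode): section
After 6 (previousSibling): section (no-op, stayed)
After 7 (lastChild): title
After 8 (parentNode): section
After 9 (parentNode): section (no-op, stayed)
After 10 (lastChild): title
After 11 (firstChild): li

Answer: section > title > li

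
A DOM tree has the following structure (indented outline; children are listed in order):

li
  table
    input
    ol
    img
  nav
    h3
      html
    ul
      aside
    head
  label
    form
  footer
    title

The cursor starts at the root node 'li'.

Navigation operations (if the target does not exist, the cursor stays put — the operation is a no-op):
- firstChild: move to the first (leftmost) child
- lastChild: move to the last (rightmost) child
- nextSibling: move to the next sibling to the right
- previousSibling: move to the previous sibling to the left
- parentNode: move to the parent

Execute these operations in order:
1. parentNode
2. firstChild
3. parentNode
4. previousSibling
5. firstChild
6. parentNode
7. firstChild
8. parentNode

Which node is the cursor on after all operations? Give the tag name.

Answer: li

Derivation:
After 1 (parentNode): li (no-op, stayed)
After 2 (firstChild): table
After 3 (parentNode): li
After 4 (previousSibling): li (no-op, stayed)
After 5 (firstChild): table
After 6 (parentNode): li
After 7 (firstChild): table
After 8 (parentNode): li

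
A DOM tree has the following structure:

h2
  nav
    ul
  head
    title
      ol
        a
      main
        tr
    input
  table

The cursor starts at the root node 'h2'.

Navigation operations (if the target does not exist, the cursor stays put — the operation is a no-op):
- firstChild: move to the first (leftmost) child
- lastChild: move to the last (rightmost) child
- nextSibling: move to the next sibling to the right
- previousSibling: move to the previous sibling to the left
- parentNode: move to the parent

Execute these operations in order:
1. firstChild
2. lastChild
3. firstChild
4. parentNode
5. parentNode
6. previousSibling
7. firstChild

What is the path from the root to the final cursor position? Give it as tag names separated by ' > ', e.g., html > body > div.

Answer: h2 > nav

Derivation:
After 1 (firstChild): nav
After 2 (lastChild): ul
After 3 (firstChild): ul (no-op, stayed)
After 4 (parentNode): nav
After 5 (parentNode): h2
After 6 (previousSibling): h2 (no-op, stayed)
After 7 (firstChild): nav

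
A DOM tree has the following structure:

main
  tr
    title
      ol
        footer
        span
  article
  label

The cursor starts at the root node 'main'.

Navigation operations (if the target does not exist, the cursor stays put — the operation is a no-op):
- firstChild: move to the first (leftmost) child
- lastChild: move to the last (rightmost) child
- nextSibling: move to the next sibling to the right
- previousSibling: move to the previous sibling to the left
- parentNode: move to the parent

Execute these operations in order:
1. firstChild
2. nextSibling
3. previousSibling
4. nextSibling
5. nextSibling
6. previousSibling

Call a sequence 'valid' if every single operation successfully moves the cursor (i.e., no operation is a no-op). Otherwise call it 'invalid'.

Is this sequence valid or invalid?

After 1 (firstChild): tr
After 2 (nextSibling): article
After 3 (previousSibling): tr
After 4 (nextSibling): article
After 5 (nextSibling): label
After 6 (previousSibling): article

Answer: valid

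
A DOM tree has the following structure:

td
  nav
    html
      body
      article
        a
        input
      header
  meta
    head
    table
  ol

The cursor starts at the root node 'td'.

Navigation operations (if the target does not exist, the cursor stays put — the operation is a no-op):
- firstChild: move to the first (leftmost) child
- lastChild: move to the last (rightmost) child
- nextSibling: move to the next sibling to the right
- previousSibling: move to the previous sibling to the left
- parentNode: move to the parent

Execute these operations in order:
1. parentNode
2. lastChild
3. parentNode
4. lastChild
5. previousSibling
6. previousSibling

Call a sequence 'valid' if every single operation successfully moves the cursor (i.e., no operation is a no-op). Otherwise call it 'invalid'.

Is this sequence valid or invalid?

After 1 (parentNode): td (no-op, stayed)
After 2 (lastChild): ol
After 3 (parentNode): td
After 4 (lastChild): ol
After 5 (previousSibling): meta
After 6 (previousSibling): nav

Answer: invalid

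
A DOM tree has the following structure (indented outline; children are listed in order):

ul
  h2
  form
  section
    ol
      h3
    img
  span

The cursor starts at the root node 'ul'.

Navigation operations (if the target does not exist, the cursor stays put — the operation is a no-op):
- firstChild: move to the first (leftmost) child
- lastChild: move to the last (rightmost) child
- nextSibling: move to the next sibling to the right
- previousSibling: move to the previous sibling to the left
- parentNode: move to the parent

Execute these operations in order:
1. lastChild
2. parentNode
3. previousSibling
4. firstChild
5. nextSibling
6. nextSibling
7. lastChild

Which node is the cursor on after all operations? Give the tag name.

Answer: img

Derivation:
After 1 (lastChild): span
After 2 (parentNode): ul
After 3 (previousSibling): ul (no-op, stayed)
After 4 (firstChild): h2
After 5 (nextSibling): form
After 6 (nextSibling): section
After 7 (lastChild): img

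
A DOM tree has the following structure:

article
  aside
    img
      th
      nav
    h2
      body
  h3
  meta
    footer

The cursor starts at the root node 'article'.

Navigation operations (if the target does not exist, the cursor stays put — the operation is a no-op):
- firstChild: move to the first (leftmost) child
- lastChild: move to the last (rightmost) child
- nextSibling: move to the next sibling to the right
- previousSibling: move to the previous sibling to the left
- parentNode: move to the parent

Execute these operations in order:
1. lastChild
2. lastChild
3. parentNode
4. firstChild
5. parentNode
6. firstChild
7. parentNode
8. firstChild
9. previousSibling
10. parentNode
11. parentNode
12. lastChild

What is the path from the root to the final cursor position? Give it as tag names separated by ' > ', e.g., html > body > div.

After 1 (lastChild): meta
After 2 (lastChild): footer
After 3 (parentNode): meta
After 4 (firstChild): footer
After 5 (parentNode): meta
After 6 (firstChild): footer
After 7 (parentNode): meta
After 8 (firstChild): footer
After 9 (previousSibling): footer (no-op, stayed)
After 10 (parentNode): meta
After 11 (parentNode): article
After 12 (lastChild): meta

Answer: article > meta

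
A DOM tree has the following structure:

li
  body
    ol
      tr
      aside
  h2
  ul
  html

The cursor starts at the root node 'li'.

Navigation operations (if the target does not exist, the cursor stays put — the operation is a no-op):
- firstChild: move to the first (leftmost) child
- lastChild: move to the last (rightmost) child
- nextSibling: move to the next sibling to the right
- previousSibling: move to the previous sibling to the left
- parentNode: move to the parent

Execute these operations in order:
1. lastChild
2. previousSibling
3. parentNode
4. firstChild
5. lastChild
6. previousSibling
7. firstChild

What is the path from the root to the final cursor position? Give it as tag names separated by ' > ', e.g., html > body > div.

After 1 (lastChild): html
After 2 (previousSibling): ul
After 3 (parentNode): li
After 4 (firstChild): body
After 5 (lastChild): ol
After 6 (previousSibling): ol (no-op, stayed)
After 7 (firstChild): tr

Answer: li > body > ol > tr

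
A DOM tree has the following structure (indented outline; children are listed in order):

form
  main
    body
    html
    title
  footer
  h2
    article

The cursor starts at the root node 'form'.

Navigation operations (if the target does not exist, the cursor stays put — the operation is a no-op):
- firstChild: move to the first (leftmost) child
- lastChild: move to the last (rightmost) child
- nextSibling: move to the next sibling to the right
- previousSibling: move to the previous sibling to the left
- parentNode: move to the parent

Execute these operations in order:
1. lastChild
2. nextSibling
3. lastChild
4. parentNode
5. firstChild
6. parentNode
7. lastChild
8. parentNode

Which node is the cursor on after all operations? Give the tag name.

After 1 (lastChild): h2
After 2 (nextSibling): h2 (no-op, stayed)
After 3 (lastChild): article
After 4 (parentNode): h2
After 5 (firstChild): article
After 6 (parentNode): h2
After 7 (lastChild): article
After 8 (parentNode): h2

Answer: h2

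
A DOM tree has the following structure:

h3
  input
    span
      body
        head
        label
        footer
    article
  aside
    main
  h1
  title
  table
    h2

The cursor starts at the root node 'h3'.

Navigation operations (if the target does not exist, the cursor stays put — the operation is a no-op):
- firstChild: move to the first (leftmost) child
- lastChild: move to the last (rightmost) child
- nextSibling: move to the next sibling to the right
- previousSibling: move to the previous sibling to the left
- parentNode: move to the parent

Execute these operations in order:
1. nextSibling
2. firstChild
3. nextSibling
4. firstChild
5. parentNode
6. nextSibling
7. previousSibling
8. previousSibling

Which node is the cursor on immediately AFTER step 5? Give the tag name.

After 1 (nextSibling): h3 (no-op, stayed)
After 2 (firstChild): input
After 3 (nextSibling): aside
After 4 (firstChild): main
After 5 (parentNode): aside

Answer: aside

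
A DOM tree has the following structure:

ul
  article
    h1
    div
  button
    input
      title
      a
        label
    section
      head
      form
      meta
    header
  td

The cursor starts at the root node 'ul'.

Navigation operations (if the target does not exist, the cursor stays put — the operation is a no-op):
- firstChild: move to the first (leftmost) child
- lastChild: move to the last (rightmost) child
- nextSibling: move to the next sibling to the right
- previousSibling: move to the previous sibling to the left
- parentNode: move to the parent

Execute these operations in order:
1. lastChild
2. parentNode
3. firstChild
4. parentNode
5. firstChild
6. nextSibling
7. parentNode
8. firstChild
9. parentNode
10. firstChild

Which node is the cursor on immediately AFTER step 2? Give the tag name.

Answer: ul

Derivation:
After 1 (lastChild): td
After 2 (parentNode): ul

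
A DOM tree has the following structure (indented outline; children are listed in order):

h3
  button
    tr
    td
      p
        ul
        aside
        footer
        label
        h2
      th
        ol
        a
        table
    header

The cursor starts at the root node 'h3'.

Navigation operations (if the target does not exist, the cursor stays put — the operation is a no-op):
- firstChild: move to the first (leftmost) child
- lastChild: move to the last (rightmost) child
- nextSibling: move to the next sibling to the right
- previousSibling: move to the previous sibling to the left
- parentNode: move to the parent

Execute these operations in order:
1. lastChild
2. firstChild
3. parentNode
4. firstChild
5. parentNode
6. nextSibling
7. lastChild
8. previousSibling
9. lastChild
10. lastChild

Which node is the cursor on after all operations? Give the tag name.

After 1 (lastChild): button
After 2 (firstChild): tr
After 3 (parentNode): button
After 4 (firstChild): tr
After 5 (parentNode): button
After 6 (nextSibling): button (no-op, stayed)
After 7 (lastChild): header
After 8 (previousSibling): td
After 9 (lastChild): th
After 10 (lastChild): table

Answer: table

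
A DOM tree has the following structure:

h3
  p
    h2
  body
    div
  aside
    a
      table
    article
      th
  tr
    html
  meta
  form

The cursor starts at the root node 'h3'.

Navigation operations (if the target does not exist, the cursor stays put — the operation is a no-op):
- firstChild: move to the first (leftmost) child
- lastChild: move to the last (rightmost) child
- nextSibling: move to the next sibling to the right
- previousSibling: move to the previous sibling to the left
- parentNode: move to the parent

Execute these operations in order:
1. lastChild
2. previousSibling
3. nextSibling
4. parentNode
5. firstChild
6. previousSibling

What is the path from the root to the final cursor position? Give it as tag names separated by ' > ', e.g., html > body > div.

Answer: h3 > p

Derivation:
After 1 (lastChild): form
After 2 (previousSibling): meta
After 3 (nextSibling): form
After 4 (parentNode): h3
After 5 (firstChild): p
After 6 (previousSibling): p (no-op, stayed)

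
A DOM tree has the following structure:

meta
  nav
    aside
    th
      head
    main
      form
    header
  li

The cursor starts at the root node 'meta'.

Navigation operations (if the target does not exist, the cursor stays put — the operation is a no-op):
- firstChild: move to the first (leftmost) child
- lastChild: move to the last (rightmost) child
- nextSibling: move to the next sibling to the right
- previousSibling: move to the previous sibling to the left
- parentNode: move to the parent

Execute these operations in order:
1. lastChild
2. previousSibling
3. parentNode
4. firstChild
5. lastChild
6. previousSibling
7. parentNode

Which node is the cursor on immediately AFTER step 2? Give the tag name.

Answer: nav

Derivation:
After 1 (lastChild): li
After 2 (previousSibling): nav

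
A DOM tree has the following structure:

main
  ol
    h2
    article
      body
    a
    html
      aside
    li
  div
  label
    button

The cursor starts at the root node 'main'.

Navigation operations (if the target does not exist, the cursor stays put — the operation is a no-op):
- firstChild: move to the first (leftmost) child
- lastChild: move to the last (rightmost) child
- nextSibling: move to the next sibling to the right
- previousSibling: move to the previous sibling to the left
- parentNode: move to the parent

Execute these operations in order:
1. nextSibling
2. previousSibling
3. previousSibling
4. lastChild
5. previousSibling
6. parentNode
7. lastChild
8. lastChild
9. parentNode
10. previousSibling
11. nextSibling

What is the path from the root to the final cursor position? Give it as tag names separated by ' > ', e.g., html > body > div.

Answer: main > label

Derivation:
After 1 (nextSibling): main (no-op, stayed)
After 2 (previousSibling): main (no-op, stayed)
After 3 (previousSibling): main (no-op, stayed)
After 4 (lastChild): label
After 5 (previousSibling): div
After 6 (parentNode): main
After 7 (lastChild): label
After 8 (lastChild): button
After 9 (parentNode): label
After 10 (previousSibling): div
After 11 (nextSibling): label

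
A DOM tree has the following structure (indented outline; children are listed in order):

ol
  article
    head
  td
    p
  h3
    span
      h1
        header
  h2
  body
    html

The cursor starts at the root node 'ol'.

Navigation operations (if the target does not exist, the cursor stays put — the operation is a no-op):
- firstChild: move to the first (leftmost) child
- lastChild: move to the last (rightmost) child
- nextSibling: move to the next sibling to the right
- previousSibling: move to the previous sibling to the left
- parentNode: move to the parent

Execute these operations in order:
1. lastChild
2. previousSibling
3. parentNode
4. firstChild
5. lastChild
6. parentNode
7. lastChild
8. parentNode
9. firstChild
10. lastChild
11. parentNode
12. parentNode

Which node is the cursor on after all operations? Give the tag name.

Answer: ol

Derivation:
After 1 (lastChild): body
After 2 (previousSibling): h2
After 3 (parentNode): ol
After 4 (firstChild): article
After 5 (lastChild): head
After 6 (parentNode): article
After 7 (lastChild): head
After 8 (parentNode): article
After 9 (firstChild): head
After 10 (lastChild): head (no-op, stayed)
After 11 (parentNode): article
After 12 (parentNode): ol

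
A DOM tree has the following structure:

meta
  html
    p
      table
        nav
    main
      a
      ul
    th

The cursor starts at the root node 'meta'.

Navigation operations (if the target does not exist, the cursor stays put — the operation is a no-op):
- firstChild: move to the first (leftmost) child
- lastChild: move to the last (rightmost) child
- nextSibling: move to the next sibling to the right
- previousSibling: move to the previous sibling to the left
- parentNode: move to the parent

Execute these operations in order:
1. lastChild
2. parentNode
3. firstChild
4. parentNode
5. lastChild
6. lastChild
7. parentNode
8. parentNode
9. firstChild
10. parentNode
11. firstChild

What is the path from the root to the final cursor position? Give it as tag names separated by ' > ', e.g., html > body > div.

Answer: meta > html

Derivation:
After 1 (lastChild): html
After 2 (parentNode): meta
After 3 (firstChild): html
After 4 (parentNode): meta
After 5 (lastChild): html
After 6 (lastChild): th
After 7 (parentNode): html
After 8 (parentNode): meta
After 9 (firstChild): html
After 10 (parentNode): meta
After 11 (firstChild): html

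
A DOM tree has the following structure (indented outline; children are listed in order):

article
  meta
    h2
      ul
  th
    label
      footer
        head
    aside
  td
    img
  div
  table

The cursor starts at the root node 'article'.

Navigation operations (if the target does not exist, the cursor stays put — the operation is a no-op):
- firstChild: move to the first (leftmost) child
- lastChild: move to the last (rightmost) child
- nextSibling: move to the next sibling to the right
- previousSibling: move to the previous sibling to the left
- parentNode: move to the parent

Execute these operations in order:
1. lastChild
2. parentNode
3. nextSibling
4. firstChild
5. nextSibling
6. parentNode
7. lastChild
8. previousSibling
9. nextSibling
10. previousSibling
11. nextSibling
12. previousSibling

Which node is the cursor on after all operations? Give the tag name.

After 1 (lastChild): table
After 2 (parentNode): article
After 3 (nextSibling): article (no-op, stayed)
After 4 (firstChild): meta
After 5 (nextSibling): th
After 6 (parentNode): article
After 7 (lastChild): table
After 8 (previousSibling): div
After 9 (nextSibling): table
After 10 (previousSibling): div
After 11 (nextSibling): table
After 12 (previousSibling): div

Answer: div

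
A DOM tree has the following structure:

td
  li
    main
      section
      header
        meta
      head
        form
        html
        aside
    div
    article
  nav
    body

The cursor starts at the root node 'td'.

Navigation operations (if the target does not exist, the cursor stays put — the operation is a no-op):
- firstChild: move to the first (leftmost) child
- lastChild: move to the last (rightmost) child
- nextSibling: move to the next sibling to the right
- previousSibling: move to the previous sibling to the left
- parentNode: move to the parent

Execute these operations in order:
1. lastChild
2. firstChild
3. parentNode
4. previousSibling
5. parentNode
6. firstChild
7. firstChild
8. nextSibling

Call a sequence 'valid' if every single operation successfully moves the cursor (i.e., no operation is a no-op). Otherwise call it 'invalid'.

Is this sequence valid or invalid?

After 1 (lastChild): nav
After 2 (firstChild): body
After 3 (parentNode): nav
After 4 (previousSibling): li
After 5 (parentNode): td
After 6 (firstChild): li
After 7 (firstChild): main
After 8 (nextSibling): div

Answer: valid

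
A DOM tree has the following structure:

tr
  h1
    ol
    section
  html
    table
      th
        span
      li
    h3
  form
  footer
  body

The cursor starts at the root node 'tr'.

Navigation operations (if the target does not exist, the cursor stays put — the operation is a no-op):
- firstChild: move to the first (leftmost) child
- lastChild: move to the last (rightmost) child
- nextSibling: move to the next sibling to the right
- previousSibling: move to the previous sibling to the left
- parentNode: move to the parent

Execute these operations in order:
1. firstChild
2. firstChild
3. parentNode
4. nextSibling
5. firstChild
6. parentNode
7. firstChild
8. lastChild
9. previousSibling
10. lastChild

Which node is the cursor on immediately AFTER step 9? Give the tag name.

After 1 (firstChild): h1
After 2 (firstChild): ol
After 3 (parentNode): h1
After 4 (nextSibling): html
After 5 (firstChild): table
After 6 (parentNode): html
After 7 (firstChild): table
After 8 (lastChild): li
After 9 (previousSibling): th

Answer: th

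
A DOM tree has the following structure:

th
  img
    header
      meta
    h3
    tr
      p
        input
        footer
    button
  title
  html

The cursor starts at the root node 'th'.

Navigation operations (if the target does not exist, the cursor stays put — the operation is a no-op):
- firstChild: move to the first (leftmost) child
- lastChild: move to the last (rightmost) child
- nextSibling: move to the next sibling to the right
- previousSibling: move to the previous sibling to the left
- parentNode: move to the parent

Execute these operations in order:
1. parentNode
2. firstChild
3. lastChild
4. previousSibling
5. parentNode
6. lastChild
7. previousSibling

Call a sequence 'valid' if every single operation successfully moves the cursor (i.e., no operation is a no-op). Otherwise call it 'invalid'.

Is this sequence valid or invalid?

After 1 (parentNode): th (no-op, stayed)
After 2 (firstChild): img
After 3 (lastChild): button
After 4 (previousSibling): tr
After 5 (parentNode): img
After 6 (lastChild): button
After 7 (previousSibling): tr

Answer: invalid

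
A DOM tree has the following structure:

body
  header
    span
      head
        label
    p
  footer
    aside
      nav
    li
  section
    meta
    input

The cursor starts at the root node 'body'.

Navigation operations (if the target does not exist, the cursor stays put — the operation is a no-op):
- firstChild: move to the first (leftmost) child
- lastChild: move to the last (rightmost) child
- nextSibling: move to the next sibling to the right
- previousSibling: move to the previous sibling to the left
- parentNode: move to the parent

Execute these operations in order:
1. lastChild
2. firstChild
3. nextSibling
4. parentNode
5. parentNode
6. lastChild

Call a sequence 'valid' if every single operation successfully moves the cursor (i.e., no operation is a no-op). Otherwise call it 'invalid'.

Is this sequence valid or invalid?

Answer: valid

Derivation:
After 1 (lastChild): section
After 2 (firstChild): meta
After 3 (nextSibling): input
After 4 (parentNode): section
After 5 (parentNode): body
After 6 (lastChild): section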